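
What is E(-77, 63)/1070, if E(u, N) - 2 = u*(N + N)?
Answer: -970/107 ≈ -9.0654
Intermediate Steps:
E(u, N) = 2 + 2*N*u (E(u, N) = 2 + u*(N + N) = 2 + u*(2*N) = 2 + 2*N*u)
E(-77, 63)/1070 = (2 + 2*63*(-77))/1070 = (2 - 9702)*(1/1070) = -9700*1/1070 = -970/107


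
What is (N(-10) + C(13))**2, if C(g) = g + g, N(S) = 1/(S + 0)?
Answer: 67081/100 ≈ 670.81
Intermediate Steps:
N(S) = 1/S
C(g) = 2*g
(N(-10) + C(13))**2 = (1/(-10) + 2*13)**2 = (-1/10 + 26)**2 = (259/10)**2 = 67081/100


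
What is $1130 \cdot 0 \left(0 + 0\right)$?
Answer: $0$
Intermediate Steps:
$1130 \cdot 0 \left(0 + 0\right) = 1130 \cdot 0 \cdot 0 = 1130 \cdot 0 = 0$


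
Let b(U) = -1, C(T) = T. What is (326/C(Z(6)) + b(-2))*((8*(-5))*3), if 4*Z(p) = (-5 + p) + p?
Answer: -155640/7 ≈ -22234.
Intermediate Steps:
Z(p) = -5/4 + p/2 (Z(p) = ((-5 + p) + p)/4 = (-5 + 2*p)/4 = -5/4 + p/2)
(326/C(Z(6)) + b(-2))*((8*(-5))*3) = (326/(-5/4 + (1/2)*6) - 1)*((8*(-5))*3) = (326/(-5/4 + 3) - 1)*(-40*3) = (326/(7/4) - 1)*(-120) = (326*(4/7) - 1)*(-120) = (1304/7 - 1)*(-120) = (1297/7)*(-120) = -155640/7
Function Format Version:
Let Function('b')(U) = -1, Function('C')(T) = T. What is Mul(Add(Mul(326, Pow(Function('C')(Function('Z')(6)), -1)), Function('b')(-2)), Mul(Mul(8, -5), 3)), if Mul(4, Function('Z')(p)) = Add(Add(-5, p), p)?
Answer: Rational(-155640, 7) ≈ -22234.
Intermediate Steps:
Function('Z')(p) = Add(Rational(-5, 4), Mul(Rational(1, 2), p)) (Function('Z')(p) = Mul(Rational(1, 4), Add(Add(-5, p), p)) = Mul(Rational(1, 4), Add(-5, Mul(2, p))) = Add(Rational(-5, 4), Mul(Rational(1, 2), p)))
Mul(Add(Mul(326, Pow(Function('C')(Function('Z')(6)), -1)), Function('b')(-2)), Mul(Mul(8, -5), 3)) = Mul(Add(Mul(326, Pow(Add(Rational(-5, 4), Mul(Rational(1, 2), 6)), -1)), -1), Mul(Mul(8, -5), 3)) = Mul(Add(Mul(326, Pow(Add(Rational(-5, 4), 3), -1)), -1), Mul(-40, 3)) = Mul(Add(Mul(326, Pow(Rational(7, 4), -1)), -1), -120) = Mul(Add(Mul(326, Rational(4, 7)), -1), -120) = Mul(Add(Rational(1304, 7), -1), -120) = Mul(Rational(1297, 7), -120) = Rational(-155640, 7)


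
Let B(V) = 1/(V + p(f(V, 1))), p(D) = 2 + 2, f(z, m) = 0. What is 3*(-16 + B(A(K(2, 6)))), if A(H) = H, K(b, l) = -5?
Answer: -51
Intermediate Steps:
p(D) = 4
B(V) = 1/(4 + V) (B(V) = 1/(V + 4) = 1/(4 + V))
3*(-16 + B(A(K(2, 6)))) = 3*(-16 + 1/(4 - 5)) = 3*(-16 + 1/(-1)) = 3*(-16 - 1) = 3*(-17) = -51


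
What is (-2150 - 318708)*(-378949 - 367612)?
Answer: 239540069338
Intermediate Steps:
(-2150 - 318708)*(-378949 - 367612) = -320858*(-746561) = 239540069338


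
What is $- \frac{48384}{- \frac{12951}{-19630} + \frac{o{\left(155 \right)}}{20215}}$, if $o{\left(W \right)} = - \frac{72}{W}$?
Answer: $- \frac{5087116070400}{69364579} \approx -73339.0$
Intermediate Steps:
$- \frac{48384}{- \frac{12951}{-19630} + \frac{o{\left(155 \right)}}{20215}} = - \frac{48384}{- \frac{12951}{-19630} + \frac{\left(-72\right) \frac{1}{155}}{20215}} = - \frac{48384}{\left(-12951\right) \left(- \frac{1}{19630}\right) + \left(-72\right) \frac{1}{155} \cdot \frac{1}{20215}} = - \frac{48384}{\frac{12951}{19630} - \frac{72}{3133325}} = - \frac{48384}{\frac{624281211}{946264150}} = \left(-48384\right) \frac{946264150}{624281211} = - \frac{5087116070400}{69364579}$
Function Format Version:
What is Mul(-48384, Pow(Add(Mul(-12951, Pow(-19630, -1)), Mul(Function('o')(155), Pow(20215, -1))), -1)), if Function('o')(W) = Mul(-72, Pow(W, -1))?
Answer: Rational(-5087116070400, 69364579) ≈ -73339.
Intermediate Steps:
Mul(-48384, Pow(Add(Mul(-12951, Pow(-19630, -1)), Mul(Function('o')(155), Pow(20215, -1))), -1)) = Mul(-48384, Pow(Add(Mul(-12951, Pow(-19630, -1)), Mul(Mul(-72, Pow(155, -1)), Pow(20215, -1))), -1)) = Mul(-48384, Pow(Add(Mul(-12951, Rational(-1, 19630)), Mul(Mul(-72, Rational(1, 155)), Rational(1, 20215))), -1)) = Mul(-48384, Pow(Add(Rational(12951, 19630), Mul(Rational(-72, 155), Rational(1, 20215))), -1)) = Mul(-48384, Pow(Add(Rational(12951, 19630), Rational(-72, 3133325)), -1)) = Mul(-48384, Pow(Rational(624281211, 946264150), -1)) = Mul(-48384, Rational(946264150, 624281211)) = Rational(-5087116070400, 69364579)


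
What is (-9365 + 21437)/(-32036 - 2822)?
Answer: -6036/17429 ≈ -0.34632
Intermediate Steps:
(-9365 + 21437)/(-32036 - 2822) = 12072/(-34858) = 12072*(-1/34858) = -6036/17429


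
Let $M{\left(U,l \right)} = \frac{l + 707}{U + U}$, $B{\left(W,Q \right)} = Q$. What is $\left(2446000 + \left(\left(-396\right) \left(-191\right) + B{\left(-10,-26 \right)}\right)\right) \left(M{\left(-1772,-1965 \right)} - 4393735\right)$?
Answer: $- \frac{9816246703381755}{886} \approx -1.1079 \cdot 10^{13}$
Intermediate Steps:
$M{\left(U,l \right)} = \frac{707 + l}{2 U}$
$\left(2446000 + \left(\left(-396\right) \left(-191\right) + B{\left(-10,-26 \right)}\right)\right) \left(M{\left(-1772,-1965 \right)} - 4393735\right) = \left(2446000 - -75610\right) \left(\frac{707 - 1965}{2 \left(-1772\right)} - 4393735\right) = \left(2446000 + \left(75636 - 26\right)\right) \left(\frac{1}{2} \left(- \frac{1}{1772}\right) \left(-1258\right) - 4393735\right) = \left(2446000 + 75610\right) \left(\frac{629}{1772} - 4393735\right) = 2521610 \left(- \frac{7785697791}{1772}\right) = - \frac{9816246703381755}{886}$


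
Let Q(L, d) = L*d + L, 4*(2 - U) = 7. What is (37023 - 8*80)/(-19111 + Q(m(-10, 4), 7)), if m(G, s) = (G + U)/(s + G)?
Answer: -36383/19098 ≈ -1.9051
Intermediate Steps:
U = ¼ (U = 2 - ¼*7 = 2 - 7/4 = ¼ ≈ 0.25000)
m(G, s) = (¼ + G)/(G + s) (m(G, s) = (G + ¼)/(s + G) = (¼ + G)/(G + s))
Q(L, d) = L + L*d
(37023 - 8*80)/(-19111 + Q(m(-10, 4), 7)) = (37023 - 8*80)/(-19111 + ((¼ - 10)/(-10 + 4))*(1 + 7)) = (37023 - 640)/(-19111 + (-39/4/(-6))*8) = 36383/(-19111 - ⅙*(-39/4)*8) = 36383/(-19111 + (13/8)*8) = 36383/(-19111 + 13) = 36383/(-19098) = 36383*(-1/19098) = -36383/19098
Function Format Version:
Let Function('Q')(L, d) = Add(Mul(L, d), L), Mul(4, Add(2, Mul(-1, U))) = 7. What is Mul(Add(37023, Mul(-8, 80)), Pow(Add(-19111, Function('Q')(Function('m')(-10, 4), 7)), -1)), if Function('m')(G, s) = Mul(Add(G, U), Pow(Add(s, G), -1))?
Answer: Rational(-36383, 19098) ≈ -1.9051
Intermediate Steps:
U = Rational(1, 4) (U = Add(2, Mul(Rational(-1, 4), 7)) = Add(2, Rational(-7, 4)) = Rational(1, 4) ≈ 0.25000)
Function('m')(G, s) = Mul(Pow(Add(G, s), -1), Add(Rational(1, 4), G)) (Function('m')(G, s) = Mul(Add(G, Rational(1, 4)), Pow(Add(s, G), -1)) = Mul(Add(Rational(1, 4), G), Pow(Add(G, s), -1)) = Mul(Pow(Add(G, s), -1), Add(Rational(1, 4), G)))
Function('Q')(L, d) = Add(L, Mul(L, d))
Mul(Add(37023, Mul(-8, 80)), Pow(Add(-19111, Function('Q')(Function('m')(-10, 4), 7)), -1)) = Mul(Add(37023, Mul(-8, 80)), Pow(Add(-19111, Mul(Mul(Pow(Add(-10, 4), -1), Add(Rational(1, 4), -10)), Add(1, 7))), -1)) = Mul(Add(37023, -640), Pow(Add(-19111, Mul(Mul(Pow(-6, -1), Rational(-39, 4)), 8)), -1)) = Mul(36383, Pow(Add(-19111, Mul(Mul(Rational(-1, 6), Rational(-39, 4)), 8)), -1)) = Mul(36383, Pow(Add(-19111, Mul(Rational(13, 8), 8)), -1)) = Mul(36383, Pow(Add(-19111, 13), -1)) = Mul(36383, Pow(-19098, -1)) = Mul(36383, Rational(-1, 19098)) = Rational(-36383, 19098)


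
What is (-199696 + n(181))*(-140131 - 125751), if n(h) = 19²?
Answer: 52999588470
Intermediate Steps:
n(h) = 361
(-199696 + n(181))*(-140131 - 125751) = (-199696 + 361)*(-140131 - 125751) = -199335*(-265882) = 52999588470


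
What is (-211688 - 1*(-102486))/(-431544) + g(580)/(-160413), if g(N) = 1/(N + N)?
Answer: 846675302609/3345887937480 ≈ 0.25305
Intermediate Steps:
g(N) = 1/(2*N)
(-211688 - 1*(-102486))/(-431544) + g(580)/(-160413) = (-211688 - 1*(-102486))/(-431544) + ((½)/580)/(-160413) = (-211688 + 102486)*(-1/431544) + ((½)*(1/580))*(-1/160413) = -109202*(-1/431544) + (1/1160)*(-1/160413) = 54601/215772 - 1/186079080 = 846675302609/3345887937480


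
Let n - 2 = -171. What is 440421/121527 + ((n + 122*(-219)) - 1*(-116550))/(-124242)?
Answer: 4869145609/1677639726 ≈ 2.9024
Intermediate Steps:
n = -169 (n = 2 - 171 = -169)
440421/121527 + ((n + 122*(-219)) - 1*(-116550))/(-124242) = 440421/121527 + ((-169 + 122*(-219)) - 1*(-116550))/(-124242) = 440421*(1/121527) + ((-169 - 26718) + 116550)*(-1/124242) = 146807/40509 + (-26887 + 116550)*(-1/124242) = 146807/40509 + 89663*(-1/124242) = 146807/40509 - 89663/124242 = 4869145609/1677639726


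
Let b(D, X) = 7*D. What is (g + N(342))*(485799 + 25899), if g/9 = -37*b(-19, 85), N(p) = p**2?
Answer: 82512837594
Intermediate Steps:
g = 44289 (g = 9*(-259*(-19)) = 9*(-37*(-133)) = 9*4921 = 44289)
(g + N(342))*(485799 + 25899) = (44289 + 342**2)*(485799 + 25899) = (44289 + 116964)*511698 = 161253*511698 = 82512837594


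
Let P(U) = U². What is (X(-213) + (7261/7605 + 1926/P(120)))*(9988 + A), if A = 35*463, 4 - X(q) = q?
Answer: 2316946404217/405600 ≈ 5.7124e+6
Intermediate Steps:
X(q) = 4 - q
A = 16205
(X(-213) + (7261/7605 + 1926/P(120)))*(9988 + A) = ((4 - 1*(-213)) + (7261/7605 + 1926/(120²)))*(9988 + 16205) = ((4 + 213) + (7261*(1/7605) + 1926/14400))*26193 = (217 + (7261/7605 + 1926*(1/14400)))*26193 = (217 + (7261/7605 + 107/800))*26193 = (217 + 1324507/1216800)*26193 = (265370107/1216800)*26193 = 2316946404217/405600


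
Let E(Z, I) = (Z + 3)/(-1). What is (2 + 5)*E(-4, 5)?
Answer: 7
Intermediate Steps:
E(Z, I) = -3 - Z (E(Z, I) = (3 + Z)*(-1) = -3 - Z)
(2 + 5)*E(-4, 5) = (2 + 5)*(-3 - 1*(-4)) = 7*(-3 + 4) = 7*1 = 7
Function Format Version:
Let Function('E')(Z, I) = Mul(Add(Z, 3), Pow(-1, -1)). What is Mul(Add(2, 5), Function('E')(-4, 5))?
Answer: 7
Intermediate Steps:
Function('E')(Z, I) = Add(-3, Mul(-1, Z)) (Function('E')(Z, I) = Mul(Add(3, Z), -1) = Add(-3, Mul(-1, Z)))
Mul(Add(2, 5), Function('E')(-4, 5)) = Mul(Add(2, 5), Add(-3, Mul(-1, -4))) = Mul(7, Add(-3, 4)) = Mul(7, 1) = 7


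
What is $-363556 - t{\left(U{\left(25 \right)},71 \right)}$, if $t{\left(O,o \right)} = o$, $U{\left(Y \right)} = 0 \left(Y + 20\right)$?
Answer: $-363627$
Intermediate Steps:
$U{\left(Y \right)} = 0$ ($U{\left(Y \right)} = 0 \left(20 + Y\right) = 0$)
$-363556 - t{\left(U{\left(25 \right)},71 \right)} = -363556 - 71 = -363627$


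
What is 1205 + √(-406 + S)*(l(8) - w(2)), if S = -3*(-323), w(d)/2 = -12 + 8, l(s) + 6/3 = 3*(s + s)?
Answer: 1205 + 54*√563 ≈ 2486.3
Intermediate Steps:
l(s) = -2 + 6*s (l(s) = -2 + 3*(s + s) = -2 + 3*(2*s) = -2 + 6*s)
w(d) = -8 (w(d) = 2*(-12 + 8) = 2*(-4) = -8)
S = 969
1205 + √(-406 + S)*(l(8) - w(2)) = 1205 + √(-406 + 969)*((-2 + 6*8) - 1*(-8)) = 1205 + √563*((-2 + 48) + 8) = 1205 + √563*(46 + 8) = 1205 + √563*54 = 1205 + 54*√563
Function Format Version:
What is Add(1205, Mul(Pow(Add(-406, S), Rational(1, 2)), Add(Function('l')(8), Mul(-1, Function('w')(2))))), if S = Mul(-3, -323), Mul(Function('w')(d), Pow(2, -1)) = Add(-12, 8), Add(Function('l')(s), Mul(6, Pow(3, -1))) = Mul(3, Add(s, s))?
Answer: Add(1205, Mul(54, Pow(563, Rational(1, 2)))) ≈ 2486.3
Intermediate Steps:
Function('l')(s) = Add(-2, Mul(6, s)) (Function('l')(s) = Add(-2, Mul(3, Add(s, s))) = Add(-2, Mul(3, Mul(2, s))) = Add(-2, Mul(6, s)))
Function('w')(d) = -8 (Function('w')(d) = Mul(2, Add(-12, 8)) = Mul(2, -4) = -8)
S = 969
Add(1205, Mul(Pow(Add(-406, S), Rational(1, 2)), Add(Function('l')(8), Mul(-1, Function('w')(2))))) = Add(1205, Mul(Pow(Add(-406, 969), Rational(1, 2)), Add(Add(-2, Mul(6, 8)), Mul(-1, -8)))) = Add(1205, Mul(Pow(563, Rational(1, 2)), Add(Add(-2, 48), 8))) = Add(1205, Mul(Pow(563, Rational(1, 2)), Add(46, 8))) = Add(1205, Mul(Pow(563, Rational(1, 2)), 54)) = Add(1205, Mul(54, Pow(563, Rational(1, 2))))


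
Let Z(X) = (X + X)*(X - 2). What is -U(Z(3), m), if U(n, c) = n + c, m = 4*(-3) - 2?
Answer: 8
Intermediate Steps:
Z(X) = 2*X*(-2 + X) (Z(X) = (2*X)*(-2 + X) = 2*X*(-2 + X))
m = -14 (m = -12 - 2 = -14)
U(n, c) = c + n
-U(Z(3), m) = -(-14 + 2*3*(-2 + 3)) = -(-14 + 2*3*1) = -(-14 + 6) = -1*(-8) = 8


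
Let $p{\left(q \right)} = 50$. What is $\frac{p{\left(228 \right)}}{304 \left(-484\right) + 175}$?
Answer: $- \frac{50}{146961} \approx -0.00034023$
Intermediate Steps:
$\frac{p{\left(228 \right)}}{304 \left(-484\right) + 175} = \frac{50}{304 \left(-484\right) + 175} = \frac{50}{-147136 + 175} = \frac{50}{-146961} = 50 \left(- \frac{1}{146961}\right) = - \frac{50}{146961}$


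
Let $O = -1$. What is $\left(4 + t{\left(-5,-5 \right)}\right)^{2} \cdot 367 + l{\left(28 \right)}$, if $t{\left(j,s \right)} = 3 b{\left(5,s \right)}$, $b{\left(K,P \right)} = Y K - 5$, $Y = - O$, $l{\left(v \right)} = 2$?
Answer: $5874$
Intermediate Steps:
$Y = 1$ ($Y = \left(-1\right) \left(-1\right) = 1$)
$b{\left(K,P \right)} = -5 + K$ ($b{\left(K,P \right)} = 1 K - 5 = K - 5 = -5 + K$)
$t{\left(j,s \right)} = 0$ ($t{\left(j,s \right)} = 3 \left(-5 + 5\right) = 3 \cdot 0 = 0$)
$\left(4 + t{\left(-5,-5 \right)}\right)^{2} \cdot 367 + l{\left(28 \right)} = \left(4 + 0\right)^{2} \cdot 367 + 2 = 4^{2} \cdot 367 + 2 = 16 \cdot 367 + 2 = 5872 + 2 = 5874$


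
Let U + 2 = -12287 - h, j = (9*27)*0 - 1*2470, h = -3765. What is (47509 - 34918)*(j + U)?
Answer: -138425454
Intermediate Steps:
j = -2470 (j = 243*0 - 2470 = 0 - 2470 = -2470)
U = -8524 (U = -2 + (-12287 - 1*(-3765)) = -2 + (-12287 + 3765) = -2 - 8522 = -8524)
(47509 - 34918)*(j + U) = (47509 - 34918)*(-2470 - 8524) = 12591*(-10994) = -138425454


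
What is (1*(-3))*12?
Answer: -36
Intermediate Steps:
(1*(-3))*12 = -3*12 = -36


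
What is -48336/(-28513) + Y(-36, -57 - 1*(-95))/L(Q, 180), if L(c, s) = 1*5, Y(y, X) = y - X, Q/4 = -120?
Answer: -1868282/142565 ≈ -13.105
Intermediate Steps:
Q = -480 (Q = 4*(-120) = -480)
L(c, s) = 5
-48336/(-28513) + Y(-36, -57 - 1*(-95))/L(Q, 180) = -48336/(-28513) + (-36 - (-57 - 1*(-95)))/5 = -48336*(-1/28513) + (-36 - (-57 + 95))*(⅕) = 48336/28513 + (-36 - 1*38)*(⅕) = 48336/28513 + (-36 - 38)*(⅕) = 48336/28513 - 74*⅕ = 48336/28513 - 74/5 = -1868282/142565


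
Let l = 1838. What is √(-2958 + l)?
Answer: 4*I*√70 ≈ 33.466*I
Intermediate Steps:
√(-2958 + l) = √(-2958 + 1838) = √(-1120) = 4*I*√70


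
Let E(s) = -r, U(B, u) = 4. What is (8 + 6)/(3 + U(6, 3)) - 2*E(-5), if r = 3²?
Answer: 20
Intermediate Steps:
r = 9
E(s) = -9 (E(s) = -1*9 = -9)
(8 + 6)/(3 + U(6, 3)) - 2*E(-5) = (8 + 6)/(3 + 4) - 2*(-9) = 14/7 + 18 = 14*(⅐) + 18 = 2 + 18 = 20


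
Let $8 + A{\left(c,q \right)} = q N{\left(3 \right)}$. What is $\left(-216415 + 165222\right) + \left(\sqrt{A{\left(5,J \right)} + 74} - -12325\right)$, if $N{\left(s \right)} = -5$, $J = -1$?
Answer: $-38868 + \sqrt{71} \approx -38860.0$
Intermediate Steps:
$A{\left(c,q \right)} = -8 - 5 q$ ($A{\left(c,q \right)} = -8 + q \left(-5\right) = -8 - 5 q$)
$\left(-216415 + 165222\right) + \left(\sqrt{A{\left(5,J \right)} + 74} - -12325\right) = \left(-216415 + 165222\right) + \left(\sqrt{\left(-8 - -5\right) + 74} - -12325\right) = -51193 + \left(\sqrt{\left(-8 + 5\right) + 74} + 12325\right) = -51193 + \left(\sqrt{-3 + 74} + 12325\right) = -51193 + \left(\sqrt{71} + 12325\right) = -51193 + \left(12325 + \sqrt{71}\right) = -38868 + \sqrt{71}$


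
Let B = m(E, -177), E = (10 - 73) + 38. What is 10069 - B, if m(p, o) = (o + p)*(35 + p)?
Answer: 12089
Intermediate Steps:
E = -25 (E = -63 + 38 = -25)
m(p, o) = (35 + p)*(o + p)
B = -2020 (B = (-25)**2 + 35*(-177) + 35*(-25) - 177*(-25) = 625 - 6195 - 875 + 4425 = -2020)
10069 - B = 10069 - 1*(-2020) = 10069 + 2020 = 12089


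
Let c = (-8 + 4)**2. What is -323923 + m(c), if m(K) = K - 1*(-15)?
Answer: -323892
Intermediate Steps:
c = 16 (c = (-4)**2 = 16)
m(K) = 15 + K (m(K) = K + 15 = 15 + K)
-323923 + m(c) = -323923 + (15 + 16) = -323923 + 31 = -323892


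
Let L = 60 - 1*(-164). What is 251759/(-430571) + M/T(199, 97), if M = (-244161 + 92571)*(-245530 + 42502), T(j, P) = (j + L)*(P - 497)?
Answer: -36810368101427/202368370 ≈ -1.8190e+5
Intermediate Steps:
L = 224 (L = 60 + 164 = 224)
T(j, P) = (-497 + P)*(224 + j) (T(j, P) = (j + 224)*(P - 497) = (224 + j)*(-497 + P) = (-497 + P)*(224 + j))
M = 30777014520 (M = -151590*(-203028) = 30777014520)
251759/(-430571) + M/T(199, 97) = 251759/(-430571) + 30777014520/(-111328 - 497*199 + 224*97 + 97*199) = 251759*(-1/430571) + 30777014520/(-111328 - 98903 + 21728 + 19303) = -251759/430571 + 30777014520/(-169200) = -251759/430571 + 30777014520*(-1/169200) = -251759/430571 - 85491707/470 = -36810368101427/202368370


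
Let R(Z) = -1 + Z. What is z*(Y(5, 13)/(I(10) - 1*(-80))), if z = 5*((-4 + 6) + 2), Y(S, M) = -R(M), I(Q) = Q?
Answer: -8/3 ≈ -2.6667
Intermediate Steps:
Y(S, M) = 1 - M (Y(S, M) = -(-1 + M) = 1 - M)
z = 20 (z = 5*(2 + 2) = 5*4 = 20)
z*(Y(5, 13)/(I(10) - 1*(-80))) = 20*((1 - 1*13)/(10 - 1*(-80))) = 20*((1 - 13)/(10 + 80)) = 20*(-12/90) = 20*(-12*1/90) = 20*(-2/15) = -8/3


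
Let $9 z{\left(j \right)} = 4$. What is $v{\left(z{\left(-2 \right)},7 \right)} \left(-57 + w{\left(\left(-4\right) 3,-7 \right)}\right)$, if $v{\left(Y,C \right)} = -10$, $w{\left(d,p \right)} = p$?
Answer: $640$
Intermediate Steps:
$z{\left(j \right)} = \frac{4}{9}$ ($z{\left(j \right)} = \frac{1}{9} \cdot 4 = \frac{4}{9}$)
$v{\left(z{\left(-2 \right)},7 \right)} \left(-57 + w{\left(\left(-4\right) 3,-7 \right)}\right) = - 10 \left(-57 - 7\right) = \left(-10\right) \left(-64\right) = 640$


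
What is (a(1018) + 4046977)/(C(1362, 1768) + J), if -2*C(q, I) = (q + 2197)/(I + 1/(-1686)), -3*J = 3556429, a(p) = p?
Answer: -36199361255295/10601179716074 ≈ -3.4147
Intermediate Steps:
J = -3556429/3 (J = -⅓*3556429 = -3556429/3 ≈ -1.1855e+6)
C(q, I) = -(2197 + q)/(2*(-1/1686 + I)) (C(q, I) = -(q + 2197)/(2*(I + 1/(-1686))) = -(2197 + q)/(2*(I - 1/1686)) = -(2197 + q)/(2*(-1/1686 + I)))
(a(1018) + 4046977)/(C(1362, 1768) + J) = (1018 + 4046977)/(843*(-2197 - 1*1362)/(-1 + 1686*1768) - 3556429/3) = 4047995/(843*(-2197 - 1362)/(-1 + 2980848) - 3556429/3) = 4047995/(843*(-3559)/2980847 - 3556429/3) = 4047995/(843*(1/2980847)*(-3559) - 3556429/3) = 4047995/(-3000237/2980847 - 3556429/3) = 4047995/(-10601179716074/8942541) = 4047995*(-8942541/10601179716074) = -36199361255295/10601179716074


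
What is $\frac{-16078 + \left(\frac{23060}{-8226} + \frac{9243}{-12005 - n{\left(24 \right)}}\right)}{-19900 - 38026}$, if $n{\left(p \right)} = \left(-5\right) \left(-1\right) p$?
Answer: $\frac{801989687459}{2888776860750} \approx 0.27762$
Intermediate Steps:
$n{\left(p \right)} = 5 p$
$\frac{-16078 + \left(\frac{23060}{-8226} + \frac{9243}{-12005 - n{\left(24 \right)}}\right)}{-19900 - 38026} = \frac{-16078 + \left(\frac{23060}{-8226} + \frac{9243}{-12005 - 5 \cdot 24}\right)}{-19900 - 38026} = \frac{-16078 + \left(23060 \left(- \frac{1}{8226}\right) + \frac{9243}{-12005 - 120}\right)}{-57926} = \left(-16078 - \left(\frac{11530}{4113} - \frac{9243}{-12005 - 120}\right)\right) \left(- \frac{1}{57926}\right) = \left(-16078 - \left(\frac{11530}{4113} - \frac{9243}{-12125}\right)\right) \left(- \frac{1}{57926}\right) = \left(-16078 + \left(- \frac{11530}{4113} + 9243 \left(- \frac{1}{12125}\right)\right)\right) \left(- \frac{1}{57926}\right) = \left(-16078 - \frac{177817709}{49870125}\right) \left(- \frac{1}{57926}\right) = \left(- \frac{801989687459}{49870125}\right) \left(- \frac{1}{57926}\right) = \frac{801989687459}{2888776860750}$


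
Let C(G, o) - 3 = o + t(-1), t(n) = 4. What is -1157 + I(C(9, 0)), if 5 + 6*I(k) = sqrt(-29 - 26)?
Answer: -6947/6 + I*sqrt(55)/6 ≈ -1157.8 + 1.236*I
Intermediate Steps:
C(G, o) = 7 + o (C(G, o) = 3 + (o + 4) = 3 + (4 + o) = 7 + o)
I(k) = -5/6 + I*sqrt(55)/6 (I(k) = -5/6 + sqrt(-29 - 26)/6 = -5/6 + sqrt(-55)/6 = -5/6 + (I*sqrt(55))/6 = -5/6 + I*sqrt(55)/6)
-1157 + I(C(9, 0)) = -1157 + (-5/6 + I*sqrt(55)/6) = -6947/6 + I*sqrt(55)/6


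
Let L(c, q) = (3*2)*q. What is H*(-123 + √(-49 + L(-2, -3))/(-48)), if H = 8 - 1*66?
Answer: 7134 + 29*I*√67/24 ≈ 7134.0 + 9.8906*I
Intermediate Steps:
L(c, q) = 6*q
H = -58 (H = 8 - 66 = -58)
H*(-123 + √(-49 + L(-2, -3))/(-48)) = -58*(-123 + √(-49 + 6*(-3))/(-48)) = -58*(-123 + √(-49 - 18)*(-1/48)) = -58*(-123 + √(-67)*(-1/48)) = -58*(-123 + (I*√67)*(-1/48)) = -58*(-123 - I*√67/48) = 7134 + 29*I*√67/24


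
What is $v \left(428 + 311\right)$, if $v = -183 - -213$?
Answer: $22170$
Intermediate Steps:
$v = 30$ ($v = -183 + 213 = 30$)
$v \left(428 + 311\right) = 30 \left(428 + 311\right) = 30 \cdot 739 = 22170$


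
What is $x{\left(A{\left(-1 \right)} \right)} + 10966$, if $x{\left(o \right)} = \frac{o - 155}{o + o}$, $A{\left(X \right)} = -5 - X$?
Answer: $\frac{87887}{8} \approx 10986.0$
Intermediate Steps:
$x{\left(o \right)} = \frac{-155 + o}{2 o}$
$x{\left(A{\left(-1 \right)} \right)} + 10966 = \frac{-155 - 4}{2 \left(-5 - -1\right)} + 10966 = \frac{-155 + \left(-5 + 1\right)}{2 \left(-5 + 1\right)} + 10966 = \frac{-155 - 4}{2 \left(-4\right)} + 10966 = \frac{1}{2} \left(- \frac{1}{4}\right) \left(-159\right) + 10966 = \frac{159}{8} + 10966 = \frac{87887}{8}$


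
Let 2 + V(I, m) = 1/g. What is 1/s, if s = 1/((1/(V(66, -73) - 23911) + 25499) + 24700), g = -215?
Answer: 258087917689/5141296 ≈ 50199.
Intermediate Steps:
V(I, m) = -431/215 (V(I, m) = -2 + 1/(-215) = -2 - 1/215 = -431/215)
s = 5141296/258087917689 (s = 1/((1/(-431/215 - 23911) + 25499) + 24700) = 1/((1/(-5141296/215) + 25499) + 24700) = 1/((-215/5141296 + 25499) + 24700) = 1/(131097906489/5141296 + 24700) = 1/(258087917689/5141296) = 5141296/258087917689 ≈ 1.9921e-5)
1/s = 1/(5141296/258087917689) = 258087917689/5141296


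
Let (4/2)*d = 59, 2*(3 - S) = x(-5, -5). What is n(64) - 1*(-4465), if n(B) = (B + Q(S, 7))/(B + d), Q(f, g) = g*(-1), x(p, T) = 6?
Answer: 835069/187 ≈ 4465.6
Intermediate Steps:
S = 0 (S = 3 - ½*6 = 3 - 3 = 0)
d = 59/2 (d = (½)*59 = 59/2 ≈ 29.500)
Q(f, g) = -g
n(B) = (-7 + B)/(59/2 + B) (n(B) = (B - 1*7)/(B + 59/2) = (B - 7)/(59/2 + B) = (-7 + B)/(59/2 + B))
n(64) - 1*(-4465) = 2*(-7 + 64)/(59 + 2*64) - 1*(-4465) = 2*57/(59 + 128) + 4465 = 2*57/187 + 4465 = 2*(1/187)*57 + 4465 = 114/187 + 4465 = 835069/187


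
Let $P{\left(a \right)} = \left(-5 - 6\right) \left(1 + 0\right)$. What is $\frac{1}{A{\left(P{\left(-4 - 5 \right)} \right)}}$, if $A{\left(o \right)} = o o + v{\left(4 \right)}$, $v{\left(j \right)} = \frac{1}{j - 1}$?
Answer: $\frac{3}{364} \approx 0.0082418$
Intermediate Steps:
$P{\left(a \right)} = -11$ ($P{\left(a \right)} = \left(-11\right) 1 = -11$)
$v{\left(j \right)} = \frac{1}{-1 + j}$
$A{\left(o \right)} = \frac{1}{3} + o^{2}$ ($A{\left(o \right)} = o o + \frac{1}{-1 + 4} = o^{2} + \frac{1}{3} = \frac{1}{3} + o^{2}$)
$\frac{1}{A{\left(P{\left(-4 - 5 \right)} \right)}} = \frac{1}{\frac{1}{3} + \left(-11\right)^{2}} = \frac{1}{\frac{1}{3} + 121} = \frac{1}{\frac{364}{3}} = \frac{3}{364}$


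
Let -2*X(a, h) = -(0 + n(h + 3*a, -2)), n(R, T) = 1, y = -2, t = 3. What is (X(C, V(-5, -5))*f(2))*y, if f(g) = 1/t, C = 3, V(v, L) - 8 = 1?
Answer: -1/3 ≈ -0.33333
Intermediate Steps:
V(v, L) = 9 (V(v, L) = 8 + 1 = 9)
f(g) = 1/3
X(a, h) = 1/2 (X(a, h) = -(-1)*(0 + 1)/2 = -(-1)/2 = -1/2*(-1) = 1/2)
(X(C, V(-5, -5))*f(2))*y = ((1/2)*(1/3))*(-2) = (1/6)*(-2) = -1/3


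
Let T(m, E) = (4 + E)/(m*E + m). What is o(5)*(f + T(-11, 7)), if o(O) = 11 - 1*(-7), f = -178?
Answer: -12825/4 ≈ -3206.3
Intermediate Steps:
T(m, E) = (4 + E)/(m + E*m) (T(m, E) = (4 + E)/(E*m + m) = (4 + E)/(m + E*m))
o(O) = 18 (o(O) = 11 + 7 = 18)
o(5)*(f + T(-11, 7)) = 18*(-178 + (4 + 7)/((-11)*(1 + 7))) = 18*(-178 - 1/11*11/8) = 18*(-178 - 1/11*⅛*11) = 18*(-178 - ⅛) = 18*(-1425/8) = -12825/4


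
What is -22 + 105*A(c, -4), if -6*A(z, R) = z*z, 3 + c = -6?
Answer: -2879/2 ≈ -1439.5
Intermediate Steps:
c = -9 (c = -3 - 6 = -9)
A(z, R) = -z**2/6 (A(z, R) = -z*z/6 = -z**2/6)
-22 + 105*A(c, -4) = -22 + 105*(-1/6*(-9)**2) = -22 + 105*(-1/6*81) = -22 + 105*(-27/2) = -22 - 2835/2 = -2879/2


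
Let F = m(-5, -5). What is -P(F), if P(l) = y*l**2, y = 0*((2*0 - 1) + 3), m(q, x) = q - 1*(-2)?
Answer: 0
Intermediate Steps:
m(q, x) = 2 + q (m(q, x) = q + 2 = 2 + q)
F = -3 (F = 2 - 5 = -3)
y = 0 (y = 0*((0 - 1) + 3) = 0*(-1 + 3) = 0*2 = 0)
P(l) = 0 (P(l) = 0*l**2 = 0)
-P(F) = -1*0 = 0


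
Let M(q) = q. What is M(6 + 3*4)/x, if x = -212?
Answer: -9/106 ≈ -0.084906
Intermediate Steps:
M(6 + 3*4)/x = (6 + 3*4)/(-212) = (6 + 12)*(-1/212) = 18*(-1/212) = -9/106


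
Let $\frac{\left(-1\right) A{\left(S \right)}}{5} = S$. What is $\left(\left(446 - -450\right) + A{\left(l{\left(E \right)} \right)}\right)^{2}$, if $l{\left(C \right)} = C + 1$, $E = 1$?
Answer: $784996$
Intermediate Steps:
$l{\left(C \right)} = 1 + C$
$A{\left(S \right)} = - 5 S$
$\left(\left(446 - -450\right) + A{\left(l{\left(E \right)} \right)}\right)^{2} = \left(\left(446 - -450\right) - 5 \left(1 + 1\right)\right)^{2} = \left(\left(446 + 450\right) - 10\right)^{2} = \left(896 - 10\right)^{2} = 886^{2} = 784996$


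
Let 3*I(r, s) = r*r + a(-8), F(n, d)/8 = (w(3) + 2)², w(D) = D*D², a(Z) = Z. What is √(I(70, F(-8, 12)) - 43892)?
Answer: 8*I*√5943/3 ≈ 205.58*I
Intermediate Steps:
w(D) = D³
F(n, d) = 6728 (F(n, d) = 8*(3³ + 2)² = 8*(27 + 2)² = 8*29² = 8*841 = 6728)
I(r, s) = -8/3 + r²/3 (I(r, s) = (r*r - 8)/3 = (r² - 8)/3 = (-8 + r²)/3 = -8/3 + r²/3)
√(I(70, F(-8, 12)) - 43892) = √((-8/3 + (⅓)*70²) - 43892) = √((-8/3 + (⅓)*4900) - 43892) = √((-8/3 + 4900/3) - 43892) = √(4892/3 - 43892) = √(-126784/3) = 8*I*√5943/3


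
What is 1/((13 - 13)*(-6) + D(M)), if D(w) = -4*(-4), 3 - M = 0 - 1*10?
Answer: 1/16 ≈ 0.062500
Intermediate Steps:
M = 13 (M = 3 - (0 - 1*10) = 3 - (0 - 10) = 3 - 1*(-10) = 3 + 10 = 13)
D(w) = 16
1/((13 - 13)*(-6) + D(M)) = 1/((13 - 13)*(-6) + 16) = 1/(0*(-6) + 16) = 1/(0 + 16) = 1/16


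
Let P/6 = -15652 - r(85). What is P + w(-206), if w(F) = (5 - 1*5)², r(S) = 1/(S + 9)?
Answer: -4413867/47 ≈ -93912.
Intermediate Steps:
r(S) = 1/(9 + S)
w(F) = 0 (w(F) = (5 - 5)² = 0² = 0)
P = -4413867/47 (P = 6*(-15652 - 1/(9 + 85)) = 6*(-15652 - 1/94) = 6*(-1471289/94) = -4413867/47 ≈ -93912.)
P + w(-206) = -4413867/47 + 0 = -4413867/47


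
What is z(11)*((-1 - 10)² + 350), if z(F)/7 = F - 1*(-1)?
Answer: 39564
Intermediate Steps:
z(F) = 7 + 7*F (z(F) = 7*(F - 1*(-1)) = 7*(F + 1) = 7*(1 + F) = 7 + 7*F)
z(11)*((-1 - 10)² + 350) = (7 + 7*11)*((-1 - 10)² + 350) = (7 + 77)*((-11)² + 350) = 84*(121 + 350) = 84*471 = 39564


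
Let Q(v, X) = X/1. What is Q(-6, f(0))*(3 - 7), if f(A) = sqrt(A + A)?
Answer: 0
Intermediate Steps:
f(A) = sqrt(2)*sqrt(A) (f(A) = sqrt(2*A) = sqrt(2)*sqrt(A))
Q(v, X) = X (Q(v, X) = X*1 = X)
Q(-6, f(0))*(3 - 7) = (sqrt(2)*sqrt(0))*(3 - 7) = (sqrt(2)*0)*(-4) = 0*(-4) = 0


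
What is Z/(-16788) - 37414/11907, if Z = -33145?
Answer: -77816239/66631572 ≈ -1.1679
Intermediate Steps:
Z/(-16788) - 37414/11907 = -33145/(-16788) - 37414/11907 = -33145*(-1/16788) - 37414*1/11907 = 33145/16788 - 37414/11907 = -77816239/66631572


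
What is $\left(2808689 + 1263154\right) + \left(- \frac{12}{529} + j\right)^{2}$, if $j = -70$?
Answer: $\frac{1140840726727}{279841} \approx 4.0767 \cdot 10^{6}$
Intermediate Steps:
$\left(2808689 + 1263154\right) + \left(- \frac{12}{529} + j\right)^{2} = \left(2808689 + 1263154\right) + \left(- \frac{12}{529} - 70\right)^{2} = 4071843 + \left(\left(-12\right) \frac{1}{529} - 70\right)^{2} = 4071843 + \left(- \frac{12}{529} - 70\right)^{2} = 4071843 + \left(- \frac{37042}{529}\right)^{2} = 4071843 + \frac{1372109764}{279841} = \frac{1140840726727}{279841}$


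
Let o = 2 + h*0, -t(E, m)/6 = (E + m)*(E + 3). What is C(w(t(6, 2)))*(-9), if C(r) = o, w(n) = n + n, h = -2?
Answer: -18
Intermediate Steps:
t(E, m) = -6*(3 + E)*(E + m) (t(E, m) = -6*(E + m)*(E + 3) = -6*(E + m)*(3 + E) = -6*(3 + E)*(E + m))
w(n) = 2*n
o = 2 (o = 2 - 2*0 = 2 + 0 = 2)
C(r) = 2
C(w(t(6, 2)))*(-9) = 2*(-9) = -18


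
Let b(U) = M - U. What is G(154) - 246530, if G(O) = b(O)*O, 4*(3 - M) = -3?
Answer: -539337/2 ≈ -2.6967e+5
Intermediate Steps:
M = 15/4 (M = 3 - ¼*(-3) = 3 + ¾ = 15/4 ≈ 3.7500)
b(U) = 15/4 - U
G(O) = O*(15/4 - O) (G(O) = (15/4 - O)*O = O*(15/4 - O))
G(154) - 246530 = (¼)*154*(15 - 4*154) - 246530 = (¼)*154*(15 - 616) - 246530 = (¼)*154*(-601) - 246530 = -46277/2 - 246530 = -539337/2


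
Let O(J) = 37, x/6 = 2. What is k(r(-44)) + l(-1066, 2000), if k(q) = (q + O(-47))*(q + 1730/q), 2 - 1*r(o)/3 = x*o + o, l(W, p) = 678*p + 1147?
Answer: 3777992380/861 ≈ 4.3879e+6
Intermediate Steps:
l(W, p) = 1147 + 678*p
x = 12 (x = 6*2 = 12)
r(o) = 6 - 39*o (r(o) = 6 - 3*(12*o + o) = 6 - 39*o)
k(q) = (37 + q)*(q + 1730/q) (k(q) = (q + 37)*(q + 1730/q) = (37 + q)*(q + 1730/q))
k(r(-44)) + l(-1066, 2000) = (1730 + (6 - 39*(-44))**2 + 37*(6 - 39*(-44)) + 64010/(6 - 39*(-44))) + (1147 + 678*2000) = (1730 + (6 + 1716)**2 + 37*(6 + 1716) + 64010/(6 + 1716)) + (1147 + 1356000) = (1730 + 1722**2 + 37*1722 + 64010/1722) + 1357147 = (1730 + 2965284 + 63714 + 64010*(1/1722)) + 1357147 = (1730 + 2965284 + 63714 + 32005/861) + 1357147 = 2609488813/861 + 1357147 = 3777992380/861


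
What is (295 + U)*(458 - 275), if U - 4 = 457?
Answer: 138348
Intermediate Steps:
U = 461 (U = 4 + 457 = 461)
(295 + U)*(458 - 275) = (295 + 461)*(458 - 275) = 756*183 = 138348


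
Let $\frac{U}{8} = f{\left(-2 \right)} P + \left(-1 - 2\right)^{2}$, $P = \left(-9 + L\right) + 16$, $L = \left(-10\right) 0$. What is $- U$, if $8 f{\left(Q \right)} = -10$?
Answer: $-2$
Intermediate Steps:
$L = 0$
$f{\left(Q \right)} = - \frac{5}{4}$ ($f{\left(Q \right)} = \frac{1}{8} \left(-10\right) = - \frac{5}{4}$)
$P = 7$ ($P = \left(-9 + 0\right) + 16 = -9 + 16 = 7$)
$U = 2$ ($U = 8 \left(\left(- \frac{5}{4}\right) 7 + \left(-1 - 2\right)^{2}\right) = 8 \left(- \frac{35}{4} + \left(-3\right)^{2}\right) = 8 \left(- \frac{35}{4} + 9\right) = 8 \cdot \frac{1}{4} = 2$)
$- U = \left(-1\right) 2 = -2$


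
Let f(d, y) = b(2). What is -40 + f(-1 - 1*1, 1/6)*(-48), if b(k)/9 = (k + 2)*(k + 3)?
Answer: -8680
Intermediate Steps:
b(k) = 9*(2 + k)*(3 + k) (b(k) = 9*((k + 2)*(k + 3)) = 9*((2 + k)*(3 + k)) = 9*(2 + k)*(3 + k))
f(d, y) = 180 (f(d, y) = 54 + 9*2² + 45*2 = 54 + 9*4 + 90 = 54 + 36 + 90 = 180)
-40 + f(-1 - 1*1, 1/6)*(-48) = -40 + 180*(-48) = -40 - 8640 = -8680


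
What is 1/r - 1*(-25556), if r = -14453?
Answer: 369360867/14453 ≈ 25556.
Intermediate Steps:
1/r - 1*(-25556) = 1/(-14453) - 1*(-25556) = -1/14453 + 25556 = 369360867/14453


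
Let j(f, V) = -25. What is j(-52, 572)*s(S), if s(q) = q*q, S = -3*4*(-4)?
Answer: -57600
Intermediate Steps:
S = 48 (S = -12*(-4) = 48)
s(q) = q²
j(-52, 572)*s(S) = -25*48² = -25*2304 = -57600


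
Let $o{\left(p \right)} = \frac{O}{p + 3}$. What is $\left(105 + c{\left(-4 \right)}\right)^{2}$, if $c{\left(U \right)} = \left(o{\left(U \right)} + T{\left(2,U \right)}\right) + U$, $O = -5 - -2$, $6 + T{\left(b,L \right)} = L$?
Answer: $8836$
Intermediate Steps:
$T{\left(b,L \right)} = -6 + L$
$O = -3$ ($O = -5 + 2 = -3$)
$o{\left(p \right)} = - \frac{3}{3 + p}$ ($o{\left(p \right)} = \frac{1}{p + 3} \left(-3\right) = \frac{1}{3 + p} \left(-3\right) = - \frac{3}{3 + p}$)
$c{\left(U \right)} = -6 - \frac{3}{3 + U} + 2 U$ ($c{\left(U \right)} = \left(- \frac{3}{3 + U} + \left(-6 + U\right)\right) + U = \left(-6 + U - \frac{3}{3 + U}\right) + U = -6 - \frac{3}{3 + U} + 2 U$)
$\left(105 + c{\left(-4 \right)}\right)^{2} = \left(105 + \frac{-21 + 2 \left(-4\right)^{2}}{3 - 4}\right)^{2} = \left(105 + \frac{-21 + 2 \cdot 16}{-1}\right)^{2} = \left(105 - \left(-21 + 32\right)\right)^{2} = \left(105 - 11\right)^{2} = 94^{2} = 8836$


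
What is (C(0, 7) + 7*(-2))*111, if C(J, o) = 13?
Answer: -111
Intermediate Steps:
(C(0, 7) + 7*(-2))*111 = (13 + 7*(-2))*111 = (13 - 14)*111 = -1*111 = -111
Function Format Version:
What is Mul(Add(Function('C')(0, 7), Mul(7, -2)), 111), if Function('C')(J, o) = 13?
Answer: -111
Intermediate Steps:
Mul(Add(Function('C')(0, 7), Mul(7, -2)), 111) = Mul(Add(13, Mul(7, -2)), 111) = Mul(Add(13, -14), 111) = Mul(-1, 111) = -111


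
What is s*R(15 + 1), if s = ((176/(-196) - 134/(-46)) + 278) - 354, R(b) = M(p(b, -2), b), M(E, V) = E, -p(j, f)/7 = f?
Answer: -166762/161 ≈ -1035.8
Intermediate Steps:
p(j, f) = -7*f
R(b) = 14 (R(b) = -7*(-2) = 14)
s = -83381/1127 (s = ((176*(-1/196) - 134*(-1/46)) + 278) - 354 = ((-44/49 + 67/23) + 278) - 354 = (2271/1127 + 278) - 354 = 315577/1127 - 354 = -83381/1127 ≈ -73.985)
s*R(15 + 1) = -83381/1127*14 = -166762/161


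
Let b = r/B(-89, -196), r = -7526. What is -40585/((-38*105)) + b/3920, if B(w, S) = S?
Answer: 222944971/21897120 ≈ 10.181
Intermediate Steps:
b = 3763/98 (b = -7526/(-196) = -7526*(-1/196) = 3763/98 ≈ 38.398)
-40585/((-38*105)) + b/3920 = -40585/((-38*105)) + (3763/98)/3920 = -40585/(-3990) + (3763/98)*(1/3920) = -40585*(-1/3990) + 3763/384160 = 8117/798 + 3763/384160 = 222944971/21897120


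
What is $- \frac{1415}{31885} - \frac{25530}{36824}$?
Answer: $- \frac{86613001}{117413324} \approx -0.73768$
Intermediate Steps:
$- \frac{1415}{31885} - \frac{25530}{36824} = \left(-1415\right) \frac{1}{31885} - \frac{12765}{18412} = - \frac{283}{6377} - \frac{12765}{18412} = - \frac{86613001}{117413324}$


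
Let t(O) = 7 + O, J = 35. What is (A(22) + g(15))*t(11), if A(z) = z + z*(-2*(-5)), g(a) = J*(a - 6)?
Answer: 10026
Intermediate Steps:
g(a) = -210 + 35*a (g(a) = 35*(a - 6) = 35*(-6 + a) = -210 + 35*a)
A(z) = 11*z (A(z) = z + z*10 = z + 10*z = 11*z)
(A(22) + g(15))*t(11) = (11*22 + (-210 + 35*15))*(7 + 11) = (242 + (-210 + 525))*18 = (242 + 315)*18 = 557*18 = 10026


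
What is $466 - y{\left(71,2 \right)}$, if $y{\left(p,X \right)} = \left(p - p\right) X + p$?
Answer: $395$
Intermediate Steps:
$y{\left(p,X \right)} = p$ ($y{\left(p,X \right)} = 0 X + p = 0 + p = p$)
$466 - y{\left(71,2 \right)} = 466 - 71 = 395$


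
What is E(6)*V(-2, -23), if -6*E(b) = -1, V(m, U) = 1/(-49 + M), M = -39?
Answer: -1/528 ≈ -0.0018939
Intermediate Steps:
V(m, U) = -1/88 (V(m, U) = 1/(-49 - 39) = 1/(-88) = -1/88)
E(b) = 1/6 (E(b) = -1/6*(-1) = 1/6)
E(6)*V(-2, -23) = (1/6)*(-1/88) = -1/528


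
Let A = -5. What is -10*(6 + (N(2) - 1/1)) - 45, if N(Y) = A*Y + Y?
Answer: -15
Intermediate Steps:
N(Y) = -4*Y (N(Y) = -5*Y + Y = -4*Y)
-10*(6 + (N(2) - 1/1)) - 45 = -10*(6 + (-4*2 - 1/1)) - 45 = -10*(6 + (-8 - 1*1)) - 45 = -10*(6 + (-8 - 1)) - 45 = -10*(6 - 9) - 45 = -10*(-3) - 45 = 30 - 45 = -15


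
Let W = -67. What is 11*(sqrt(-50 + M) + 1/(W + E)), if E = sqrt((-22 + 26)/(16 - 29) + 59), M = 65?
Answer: -9581/57594 + 11*sqrt(15) - 11*sqrt(9919)/57594 ≈ 42.417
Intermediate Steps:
E = sqrt(9919)/13 (E = sqrt(4/(-13) + 59) = sqrt(4*(-1/13) + 59) = sqrt(-4/13 + 59) = sqrt(763/13) = sqrt(9919)/13 ≈ 7.6611)
11*(sqrt(-50 + M) + 1/(W + E)) = 11*(sqrt(-50 + 65) + 1/(-67 + sqrt(9919)/13)) = 11*(sqrt(15) + 1/(-67 + sqrt(9919)/13)) = 11*sqrt(15) + 11/(-67 + sqrt(9919)/13)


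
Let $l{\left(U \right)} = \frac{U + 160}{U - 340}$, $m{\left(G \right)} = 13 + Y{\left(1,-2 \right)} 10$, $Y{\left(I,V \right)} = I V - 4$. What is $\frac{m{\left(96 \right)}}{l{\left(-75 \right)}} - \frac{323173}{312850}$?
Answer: $\frac{1214933909}{5318450} \approx 228.44$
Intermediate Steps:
$Y{\left(I,V \right)} = -4 + I V$
$m{\left(G \right)} = -47$ ($m{\left(G \right)} = 13 + \left(-4 + 1 \left(-2\right)\right) 10 = 13 + \left(-4 - 2\right) 10 = 13 - 60 = -47$)
$l{\left(U \right)} = \frac{160 + U}{-340 + U}$
$\frac{m{\left(96 \right)}}{l{\left(-75 \right)}} - \frac{323173}{312850} = - \frac{47}{\frac{1}{-340 - 75} \left(160 - 75\right)} - \frac{323173}{312850} = - \frac{47}{\frac{1}{-415} \cdot 85} - \frac{323173}{312850} = - \frac{47}{\left(- \frac{1}{415}\right) 85} - \frac{323173}{312850} = - \frac{47}{- \frac{17}{83}} - \frac{323173}{312850} = \left(-47\right) \left(- \frac{83}{17}\right) - \frac{323173}{312850} = \frac{3901}{17} - \frac{323173}{312850} = \frac{1214933909}{5318450}$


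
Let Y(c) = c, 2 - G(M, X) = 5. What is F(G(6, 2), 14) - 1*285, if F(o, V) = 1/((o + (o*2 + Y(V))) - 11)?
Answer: -1711/6 ≈ -285.17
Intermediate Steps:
G(M, X) = -3 (G(M, X) = 2 - 1*5 = 2 - 5 = -3)
F(o, V) = 1/(-11 + V + 3*o) (F(o, V) = 1/((o + (o*2 + V)) - 11) = 1/((o + (2*o + V)) - 11) = 1/((o + (V + 2*o)) - 11) = 1/((V + 3*o) - 11) = 1/(-11 + V + 3*o))
F(G(6, 2), 14) - 1*285 = 1/(-11 + 14 + 3*(-3)) - 1*285 = 1/(-11 + 14 - 9) - 285 = 1/(-6) - 285 = -1/6 - 285 = -1711/6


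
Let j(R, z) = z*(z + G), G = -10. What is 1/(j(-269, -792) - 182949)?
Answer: 1/452235 ≈ 2.2112e-6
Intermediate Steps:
j(R, z) = z*(-10 + z) (j(R, z) = z*(z - 10) = z*(-10 + z))
1/(j(-269, -792) - 182949) = 1/(-792*(-10 - 792) - 182949) = 1/(-792*(-802) - 182949) = 1/(635184 - 182949) = 1/452235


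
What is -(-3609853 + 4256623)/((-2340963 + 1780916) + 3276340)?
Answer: -215590/905431 ≈ -0.23811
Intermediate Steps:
-(-3609853 + 4256623)/((-2340963 + 1780916) + 3276340) = -646770/(-560047 + 3276340) = -646770/2716293 = -1*215590/905431 = -215590/905431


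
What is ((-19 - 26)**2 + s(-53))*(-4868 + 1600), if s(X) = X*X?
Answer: -15797512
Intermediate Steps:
s(X) = X**2
((-19 - 26)**2 + s(-53))*(-4868 + 1600) = ((-19 - 26)**2 + (-53)**2)*(-4868 + 1600) = ((-45)**2 + 2809)*(-3268) = (2025 + 2809)*(-3268) = 4834*(-3268) = -15797512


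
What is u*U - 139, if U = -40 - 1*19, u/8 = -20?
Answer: 9301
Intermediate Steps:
u = -160 (u = 8*(-20) = -160)
U = -59 (U = -40 - 19 = -59)
u*U - 139 = -160*(-59) - 139 = 9440 - 139 = 9301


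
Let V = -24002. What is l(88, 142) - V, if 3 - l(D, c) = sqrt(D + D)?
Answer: 24005 - 4*sqrt(11) ≈ 23992.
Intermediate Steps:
l(D, c) = 3 - sqrt(2)*sqrt(D) (l(D, c) = 3 - sqrt(D + D) = 3 - sqrt(2*D) = 3 - sqrt(2)*sqrt(D))
l(88, 142) - V = (3 - sqrt(2)*sqrt(88)) - 1*(-24002) = (3 - sqrt(2)*2*sqrt(22)) + 24002 = (3 - 4*sqrt(11)) + 24002 = 24005 - 4*sqrt(11)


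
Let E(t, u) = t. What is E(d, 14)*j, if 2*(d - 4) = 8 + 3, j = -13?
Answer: -247/2 ≈ -123.50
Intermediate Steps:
d = 19/2 (d = 4 + (8 + 3)/2 = 4 + (½)*11 = 4 + 11/2 = 19/2 ≈ 9.5000)
E(d, 14)*j = (19/2)*(-13) = -247/2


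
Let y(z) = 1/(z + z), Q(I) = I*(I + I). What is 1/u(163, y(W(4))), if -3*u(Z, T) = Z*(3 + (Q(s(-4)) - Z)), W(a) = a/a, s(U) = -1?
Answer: 3/25754 ≈ 0.00011649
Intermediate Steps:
Q(I) = 2*I² (Q(I) = I*(2*I) = 2*I²)
W(a) = 1
y(z) = 1/(2*z)
u(Z, T) = -Z*(5 - Z)/3 (u(Z, T) = -Z*(3 + (2*(-1)² - Z))/3 = -Z*(3 + (2*1 - Z))/3 = -Z*(3 + (2 - Z))/3 = -Z*(5 - Z)/3)
1/u(163, y(W(4))) = 1/((⅓)*163*(-5 + 163)) = 1/((⅓)*163*158) = 1/(25754/3) = 3/25754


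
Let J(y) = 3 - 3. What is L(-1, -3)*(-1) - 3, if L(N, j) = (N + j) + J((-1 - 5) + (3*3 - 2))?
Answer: 1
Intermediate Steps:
J(y) = 0
L(N, j) = N + j (L(N, j) = (N + j) + 0 = N + j)
L(-1, -3)*(-1) - 3 = (-1 - 3)*(-1) - 3 = -4*(-1) - 3 = 4 - 3 = 1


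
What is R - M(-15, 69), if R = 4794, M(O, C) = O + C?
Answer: 4740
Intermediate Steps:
M(O, C) = C + O
R - M(-15, 69) = 4794 - (69 - 15) = 4794 - 1*54 = 4794 - 54 = 4740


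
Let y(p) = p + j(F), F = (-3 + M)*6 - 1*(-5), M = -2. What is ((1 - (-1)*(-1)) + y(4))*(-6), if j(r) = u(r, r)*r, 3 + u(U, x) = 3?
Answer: -24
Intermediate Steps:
u(U, x) = 0 (u(U, x) = -3 + 3 = 0)
F = -25 (F = (-3 - 2)*6 - 1*(-5) = -5*6 + 5 = -30 + 5 = -25)
j(r) = 0 (j(r) = 0*r = 0)
y(p) = p (y(p) = p + 0 = p)
((1 - (-1)*(-1)) + y(4))*(-6) = ((1 - (-1)*(-1)) + 4)*(-6) = ((1 - 1*1) + 4)*(-6) = ((1 - 1) + 4)*(-6) = (0 + 4)*(-6) = 4*(-6) = -24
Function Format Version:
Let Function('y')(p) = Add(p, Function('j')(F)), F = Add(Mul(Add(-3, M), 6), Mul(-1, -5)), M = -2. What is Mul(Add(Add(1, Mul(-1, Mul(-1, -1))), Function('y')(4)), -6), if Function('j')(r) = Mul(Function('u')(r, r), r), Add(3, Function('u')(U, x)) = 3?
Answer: -24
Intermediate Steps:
Function('u')(U, x) = 0 (Function('u')(U, x) = Add(-3, 3) = 0)
F = -25 (F = Add(Mul(Add(-3, -2), 6), Mul(-1, -5)) = Add(Mul(-5, 6), 5) = Add(-30, 5) = -25)
Function('j')(r) = 0 (Function('j')(r) = Mul(0, r) = 0)
Function('y')(p) = p (Function('y')(p) = Add(p, 0) = p)
Mul(Add(Add(1, Mul(-1, Mul(-1, -1))), Function('y')(4)), -6) = Mul(Add(Add(1, Mul(-1, Mul(-1, -1))), 4), -6) = Mul(Add(Add(1, Mul(-1, 1)), 4), -6) = Mul(Add(Add(1, -1), 4), -6) = Mul(Add(0, 4), -6) = Mul(4, -6) = -24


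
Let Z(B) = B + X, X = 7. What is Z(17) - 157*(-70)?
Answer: 11014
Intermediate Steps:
Z(B) = 7 + B (Z(B) = B + 7 = 7 + B)
Z(17) - 157*(-70) = (7 + 17) - 157*(-70) = 24 + 10990 = 11014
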